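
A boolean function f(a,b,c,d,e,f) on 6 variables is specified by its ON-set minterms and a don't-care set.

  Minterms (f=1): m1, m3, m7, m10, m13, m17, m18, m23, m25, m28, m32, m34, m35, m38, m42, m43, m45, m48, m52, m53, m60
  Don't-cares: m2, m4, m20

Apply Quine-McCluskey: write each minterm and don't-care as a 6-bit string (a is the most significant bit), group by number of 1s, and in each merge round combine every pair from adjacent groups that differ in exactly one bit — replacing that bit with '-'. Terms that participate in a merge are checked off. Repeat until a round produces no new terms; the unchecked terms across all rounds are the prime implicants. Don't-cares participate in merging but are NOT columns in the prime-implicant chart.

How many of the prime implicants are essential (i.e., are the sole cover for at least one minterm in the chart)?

9

size-2^0 implicants → 000001(✓)  000010(✓)  000011(✓)  000100(✓)  000111(✓)  001010(✓)  001101(✓)  010001(✓)  010010(✓)  010100(✓)  010111(✓)  011001(✓)  011100(✓)  100000(✓)  100010(✓)  100011(✓)  100110(✓)  101010(✓)  101011(✓)  101101(✓)  110000(✓)  110100(✓)  110101(✓)  111100(✓)
size-2^1 implicants → -00010(✓)  -00011(✓)  -01010(✓)  -01101  -10100(✓)  -11100(✓)  0-0001  0-0010  0-0100  0-0111  00-010(✓)  000-11  0000-1  00001-(✓)  01-001  01-100(✓)  1-0000  10-010(✓)  10-011(✓)  100-10  1000-0  10001-(✓)  10101-(✓)  11-100(✓)  110-00  11010-
size-2^2 implicants → -0-010  -0001-  -1-100  10-01-
Unchecked terms (primes): -0-010, -0001-, -01101, -1-100, 0-0001, 0-0010, 0-0100, 0-0111, 000-11, 0000-1, 01-001, 1-0000, 10-01-, 100-10, 1000-0, 110-00, 11010-
Minterm coverage:
  m1 ⊆ 0-0001,0000-1
  m3 ⊆ -0001-,000-11,0000-1
  m7 ⊆ 0-0111,000-11
  m10 ⊆ -0-010 [E]
  m13 ⊆ -01101 [E]
  m17 ⊆ 0-0001,01-001
  m18 ⊆ 0-0010 [E]
  m23 ⊆ 0-0111 [E]
  m25 ⊆ 01-001 [E]
  m28 ⊆ -1-100 [E]
  m32 ⊆ 1-0000,1000-0
  m34 ⊆ -0-010,-0001-,10-01-,100-10,1000-0
  m35 ⊆ -0001-,10-01-
  m38 ⊆ 100-10 [E]
  m42 ⊆ -0-010,10-01-
  m43 ⊆ 10-01- [E]
  m45 ⊆ -01101 [E]
  m48 ⊆ 1-0000,110-00
  m52 ⊆ -1-100,110-00,11010-
  m53 ⊆ 11010- [E]
  m60 ⊆ -1-100 [E]
E = {-0-010, -01101, -1-100, 0-0010, 0-0111, 01-001, 10-01-, 100-10, 11010-}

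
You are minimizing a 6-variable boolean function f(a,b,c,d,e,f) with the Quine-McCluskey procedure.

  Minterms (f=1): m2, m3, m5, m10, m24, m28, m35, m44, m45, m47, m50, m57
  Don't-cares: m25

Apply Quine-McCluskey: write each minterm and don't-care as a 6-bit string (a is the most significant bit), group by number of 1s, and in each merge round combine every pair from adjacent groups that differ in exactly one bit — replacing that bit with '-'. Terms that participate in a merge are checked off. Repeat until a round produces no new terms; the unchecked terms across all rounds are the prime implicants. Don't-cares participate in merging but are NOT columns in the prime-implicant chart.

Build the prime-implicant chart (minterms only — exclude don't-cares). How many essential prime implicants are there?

Round 0: 000010✓ 000011✓ 000101 001010✓ 011000✓ 011001✓ 011100✓ 100011✓ 101100✓ 101101✓ 101111✓ 110010 111001✓
Round 1: -00011 -11001 00-010 00001- 011-00 01100- 1011-1 10110-
PIs = {-00011, -11001, 00-010, 00001-, 000101, 011-00, 01100-, 1011-1, 10110-, 110010}
Coverage chart:
  m2: 00-010,00001-
  m3: -00011,00001-
  m5: 000101 ←essential
  m10: 00-010 ←essential
  m24: 011-00,01100-
  m28: 011-00 ←essential
  m35: -00011 ←essential
  m44: 10110- ←essential
  m45: 1011-1,10110-
  m47: 1011-1 ←essential
  m50: 110010 ←essential
  m57: -11001 ←essential
Essential: -00011, -11001, 00-010, 000101, 011-00, 1011-1, 10110-, 110010

8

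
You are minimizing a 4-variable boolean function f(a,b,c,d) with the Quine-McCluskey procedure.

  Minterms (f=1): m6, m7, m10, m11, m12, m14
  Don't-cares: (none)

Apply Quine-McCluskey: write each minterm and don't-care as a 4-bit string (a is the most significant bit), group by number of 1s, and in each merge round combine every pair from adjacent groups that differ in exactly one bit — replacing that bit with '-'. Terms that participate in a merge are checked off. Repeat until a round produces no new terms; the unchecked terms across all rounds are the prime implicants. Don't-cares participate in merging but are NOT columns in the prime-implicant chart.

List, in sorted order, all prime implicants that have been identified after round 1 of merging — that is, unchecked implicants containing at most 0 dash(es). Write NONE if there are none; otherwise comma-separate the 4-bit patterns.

Round 0: 0110✓ 0111✓ 1010✓ 1011✓ 1100✓ 1110✓
Round 1: -110 011- 1-10 101- 11-0
PIs = {-110, 011-, 1-10, 101-, 11-0}

NONE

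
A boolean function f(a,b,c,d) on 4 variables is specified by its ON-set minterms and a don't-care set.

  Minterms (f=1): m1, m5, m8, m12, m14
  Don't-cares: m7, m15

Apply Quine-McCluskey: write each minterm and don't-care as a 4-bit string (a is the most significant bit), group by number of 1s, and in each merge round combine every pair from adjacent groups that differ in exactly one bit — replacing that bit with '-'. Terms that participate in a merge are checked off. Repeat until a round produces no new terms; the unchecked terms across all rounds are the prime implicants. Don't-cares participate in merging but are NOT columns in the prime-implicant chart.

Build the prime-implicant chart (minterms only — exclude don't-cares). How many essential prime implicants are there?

size-2^0 implicants → 0001(✓)  0101(✓)  0111(✓)  1000(✓)  1100(✓)  1110(✓)  1111(✓)
size-2^1 implicants → -111  0-01  01-1  1-00  11-0  111-
Unchecked terms (primes): -111, 0-01, 01-1, 1-00, 11-0, 111-
Minterm coverage:
  m1 ⊆ 0-01 [E]
  m5 ⊆ 0-01,01-1
  m8 ⊆ 1-00 [E]
  m12 ⊆ 1-00,11-0
  m14 ⊆ 11-0,111-
E = {0-01, 1-00}

2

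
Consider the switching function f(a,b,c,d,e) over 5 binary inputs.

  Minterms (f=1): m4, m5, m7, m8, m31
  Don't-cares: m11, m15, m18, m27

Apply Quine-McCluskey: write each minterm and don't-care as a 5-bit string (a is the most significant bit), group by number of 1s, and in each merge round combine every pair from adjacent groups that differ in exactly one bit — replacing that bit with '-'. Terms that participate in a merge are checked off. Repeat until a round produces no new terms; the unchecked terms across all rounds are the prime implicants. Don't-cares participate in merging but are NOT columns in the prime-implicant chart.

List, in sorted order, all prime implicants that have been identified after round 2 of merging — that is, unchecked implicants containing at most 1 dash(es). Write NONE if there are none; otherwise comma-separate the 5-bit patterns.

[col 0] 00100*, 00101*, 00111*, 01000, 01011*, 01111*, 10010, 11011*, 11111*
[col 1] -1011*, -1111*, 0-111, 001-1, 0010-, 01-11*, 11-11*
[col 2] -1-11
Prime implicants: -1-11, 0-111, 001-1, 0010-, 01000, 10010

0-111, 001-1, 0010-, 01000, 10010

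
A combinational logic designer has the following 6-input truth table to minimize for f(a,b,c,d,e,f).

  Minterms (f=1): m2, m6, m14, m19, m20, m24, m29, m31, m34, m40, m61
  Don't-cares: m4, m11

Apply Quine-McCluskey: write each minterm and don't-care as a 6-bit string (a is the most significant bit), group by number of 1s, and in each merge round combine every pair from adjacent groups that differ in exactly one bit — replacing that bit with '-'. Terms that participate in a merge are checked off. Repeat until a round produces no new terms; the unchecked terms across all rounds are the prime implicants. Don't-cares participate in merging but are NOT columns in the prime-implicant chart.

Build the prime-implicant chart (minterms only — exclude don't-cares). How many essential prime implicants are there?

Round 0: 000010✓ 000100✓ 000110✓ 001011 001110✓ 010011 010100✓ 011000 011101✓ 011111✓ 100010✓ 101000 111101✓
Round 1: -00010 -11101 0-0100 00-110 000-10 0001-0 0111-1
PIs = {-00010, -11101, 0-0100, 00-110, 000-10, 0001-0, 001011, 010011, 011000, 0111-1, 101000}
Coverage chart:
  m2: -00010,000-10
  m6: 00-110,000-10,0001-0
  m14: 00-110 ←essential
  m19: 010011 ←essential
  m20: 0-0100 ←essential
  m24: 011000 ←essential
  m29: -11101,0111-1
  m31: 0111-1 ←essential
  m34: -00010 ←essential
  m40: 101000 ←essential
  m61: -11101 ←essential
Essential: -00010, -11101, 0-0100, 00-110, 010011, 011000, 0111-1, 101000

8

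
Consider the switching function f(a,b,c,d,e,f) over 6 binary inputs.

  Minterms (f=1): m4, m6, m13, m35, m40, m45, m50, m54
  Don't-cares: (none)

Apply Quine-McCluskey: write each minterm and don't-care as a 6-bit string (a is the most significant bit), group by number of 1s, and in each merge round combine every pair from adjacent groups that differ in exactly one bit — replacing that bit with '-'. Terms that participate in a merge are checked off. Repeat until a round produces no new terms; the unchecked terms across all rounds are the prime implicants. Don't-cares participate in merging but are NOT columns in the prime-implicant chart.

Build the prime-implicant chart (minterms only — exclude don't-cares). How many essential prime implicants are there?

5

size-2^0 implicants → 000100(✓)  000110(✓)  001101(✓)  100011  101000  101101(✓)  110010(✓)  110110(✓)
size-2^1 implicants → -01101  0001-0  110-10
Unchecked terms (primes): -01101, 0001-0, 100011, 101000, 110-10
Minterm coverage:
  m4 ⊆ 0001-0 [E]
  m6 ⊆ 0001-0 [E]
  m13 ⊆ -01101 [E]
  m35 ⊆ 100011 [E]
  m40 ⊆ 101000 [E]
  m45 ⊆ -01101 [E]
  m50 ⊆ 110-10 [E]
  m54 ⊆ 110-10 [E]
E = {-01101, 0001-0, 100011, 101000, 110-10}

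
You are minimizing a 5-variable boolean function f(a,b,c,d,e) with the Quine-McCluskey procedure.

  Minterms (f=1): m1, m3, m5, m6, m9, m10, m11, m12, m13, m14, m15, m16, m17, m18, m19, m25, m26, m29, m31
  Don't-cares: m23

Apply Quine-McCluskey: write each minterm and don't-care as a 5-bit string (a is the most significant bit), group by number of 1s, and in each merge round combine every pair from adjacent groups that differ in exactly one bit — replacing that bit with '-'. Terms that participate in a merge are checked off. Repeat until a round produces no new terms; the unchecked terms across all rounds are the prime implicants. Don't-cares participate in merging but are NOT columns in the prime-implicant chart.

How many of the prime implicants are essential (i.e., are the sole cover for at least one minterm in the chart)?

Round 0: 00001✓ 00011✓ 00101✓ 00110✓ 01001✓ 01010✓ 01011✓ 01100✓ 01101✓ 01110✓ 01111✓ 10000✓ 10001✓ 10010✓ 10011✓ 10111✓ 11001✓ 11010✓ 11101✓ 11111✓
Round 1: -0001✓ -0011✓ -1001✓ -1010 -1101✓ -1111✓ 0-001✓ 0-011✓ 0-101✓ 0-110 00-01✓ 000-1✓ 01-01✓ 01-10✓ 01-11✓ 010-1✓ 0101-✓ 011-0✓ 011-1✓ 0110-✓ 0111-✓ 1-001✓ 1-010 1-111 10-11 100-0✓ 100-1✓ 1000-✓ 1001-✓ 11-01✓ 111-1✓
Round 2: --001 -00-1 -1-01 -11-1 0--01 0-0-1 01--1 01-1- 011-- 100--
PIs = {--001, -00-1, -1-01, -1010, -11-1, 0--01, 0-0-1, 0-110, 01--1, 01-1-, 011--, 1-010, 1-111, 10-11, 100--}
Coverage chart:
  m1: --001,-00-1,0--01,0-0-1
  m3: -00-1,0-0-1
  m5: 0--01 ←essential
  m6: 0-110 ←essential
  m9: --001,-1-01,0--01,0-0-1,01--1
  m10: -1010,01-1-
  m11: 0-0-1,01--1,01-1-
  m12: 011-- ←essential
  m13: -1-01,-11-1,0--01,01--1,011--
  m14: 0-110,01-1-,011--
  m15: -11-1,01--1,01-1-,011--
  m16: 100-- ←essential
  m17: --001,-00-1,100--
  m18: 1-010,100--
  m19: -00-1,10-11,100--
  m25: --001,-1-01
  m26: -1010,1-010
  m29: -1-01,-11-1
  m31: -11-1,1-111
Essential: 0--01, 0-110, 011--, 100--

4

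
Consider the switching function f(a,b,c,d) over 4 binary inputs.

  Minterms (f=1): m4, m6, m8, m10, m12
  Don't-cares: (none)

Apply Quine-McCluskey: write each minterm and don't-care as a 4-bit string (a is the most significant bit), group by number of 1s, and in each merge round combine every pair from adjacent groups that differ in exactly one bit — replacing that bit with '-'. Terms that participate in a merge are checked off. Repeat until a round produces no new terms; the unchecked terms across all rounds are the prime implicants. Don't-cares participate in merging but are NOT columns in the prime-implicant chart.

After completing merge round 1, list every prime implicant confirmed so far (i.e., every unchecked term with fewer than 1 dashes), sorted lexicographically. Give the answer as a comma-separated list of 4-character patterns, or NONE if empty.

size-2^0 implicants → 0100(✓)  0110(✓)  1000(✓)  1010(✓)  1100(✓)
size-2^1 implicants → -100  01-0  1-00  10-0
Unchecked terms (primes): -100, 01-0, 1-00, 10-0

NONE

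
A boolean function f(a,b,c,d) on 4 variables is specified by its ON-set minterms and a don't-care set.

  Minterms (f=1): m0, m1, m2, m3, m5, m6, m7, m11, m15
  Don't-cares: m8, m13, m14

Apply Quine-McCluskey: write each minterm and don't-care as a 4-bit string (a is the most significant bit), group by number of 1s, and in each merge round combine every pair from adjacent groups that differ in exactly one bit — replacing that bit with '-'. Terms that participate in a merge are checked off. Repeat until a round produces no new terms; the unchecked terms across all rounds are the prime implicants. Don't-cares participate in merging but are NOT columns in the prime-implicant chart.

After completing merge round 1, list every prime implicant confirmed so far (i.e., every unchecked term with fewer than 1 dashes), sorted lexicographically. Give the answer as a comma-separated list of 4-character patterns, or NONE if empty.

NONE

[col 0] 0000*, 0001*, 0010*, 0011*, 0101*, 0110*, 0111*, 1000*, 1011*, 1101*, 1110*, 1111*
[col 1] -000, -011*, -101*, -110*, -111*, 0-01*, 0-10*, 0-11*, 00-0*, 00-1*, 000-*, 001-*, 01-1*, 011-*, 1-11*, 11-1*, 111-*
[col 2] --11, -1-1, -11-, 0--1, 0-1-, 00--
Prime implicants: --11, -000, -1-1, -11-, 0--1, 0-1-, 00--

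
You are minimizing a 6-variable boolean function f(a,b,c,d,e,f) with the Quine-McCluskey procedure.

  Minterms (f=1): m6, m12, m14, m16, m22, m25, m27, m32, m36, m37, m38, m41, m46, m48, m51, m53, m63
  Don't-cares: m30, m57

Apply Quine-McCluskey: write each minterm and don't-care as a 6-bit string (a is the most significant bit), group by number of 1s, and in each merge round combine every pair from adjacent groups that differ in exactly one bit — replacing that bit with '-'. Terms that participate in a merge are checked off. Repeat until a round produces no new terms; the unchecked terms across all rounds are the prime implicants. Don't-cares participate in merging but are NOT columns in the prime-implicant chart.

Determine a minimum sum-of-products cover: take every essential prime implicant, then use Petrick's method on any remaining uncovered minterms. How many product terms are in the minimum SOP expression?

size-2^0 implicants → 000110(✓)  001100(✓)  001110(✓)  010000(✓)  010110(✓)  011001(✓)  011011(✓)  011110(✓)  100000(✓)  100100(✓)  100101(✓)  100110(✓)  101001(✓)  101110(✓)  110000(✓)  110011  110101(✓)  111001(✓)  111111
size-2^1 implicants → -00110(✓)  -01110(✓)  -10000  -11001  0-0110(✓)  0-1110(✓)  00-110(✓)  0011-0  01-110(✓)  0110-1  1-0000  1-0101  1-1001  10-110(✓)  100-00  1001-0  10010-
size-2^2 implicants → -0-110  0--110
Unchecked terms (primes): -0-110, -10000, -11001, 0--110, 0011-0, 0110-1, 1-0000, 1-0101, 1-1001, 100-00, 1001-0, 10010-, 110011, 111111
Minterm coverage:
  m6 ⊆ -0-110,0--110
  m12 ⊆ 0011-0 [E]
  m14 ⊆ -0-110,0--110,0011-0
  m16 ⊆ -10000 [E]
  m22 ⊆ 0--110 [E]
  m25 ⊆ -11001,0110-1
  m27 ⊆ 0110-1 [E]
  m32 ⊆ 1-0000,100-00
  m36 ⊆ 100-00,1001-0,10010-
  m37 ⊆ 1-0101,10010-
  m38 ⊆ -0-110,1001-0
  m41 ⊆ 1-1001 [E]
  m46 ⊆ -0-110 [E]
  m48 ⊆ -10000,1-0000
  m51 ⊆ 110011 [E]
  m53 ⊆ 1-0101 [E]
  m63 ⊆ 111111 [E]
E = {-0-110, -10000, 0--110, 0011-0, 0110-1, 1-0101, 1-1001, 110011, 111111}
Petrick residual → 100-00
Cover = b'def' + bc'd'e'f' + a'def' + a'b'cdf' + a'bcd'f + ac'de'f + acd'e'f + ab'c'e'f' + abc'd'ef + abcdef  |cover|=10

10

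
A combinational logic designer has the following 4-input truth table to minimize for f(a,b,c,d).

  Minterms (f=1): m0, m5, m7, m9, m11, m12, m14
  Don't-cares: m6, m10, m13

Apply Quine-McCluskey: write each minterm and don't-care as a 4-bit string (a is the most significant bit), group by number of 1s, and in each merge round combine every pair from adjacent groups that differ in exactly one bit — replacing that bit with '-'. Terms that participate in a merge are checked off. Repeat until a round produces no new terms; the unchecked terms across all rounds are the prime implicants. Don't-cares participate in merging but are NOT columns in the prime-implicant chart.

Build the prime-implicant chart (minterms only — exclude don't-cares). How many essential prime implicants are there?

[col 0] 0000, 0101*, 0110*, 0111*, 1001*, 1010*, 1011*, 1100*, 1101*, 1110*
[col 1] -101, -110, 01-1, 011-, 1-01, 1-10, 10-1, 101-, 11-0, 110-
Prime implicants: -101, -110, 0000, 01-1, 011-, 1-01, 1-10, 10-1, 101-, 11-0, 110-
PI chart (minterm → PIs covering it):
  0 | 0000  (sole → essential)
  5 | -101,01-1
  7 | 01-1,011-
  9 | 1-01,10-1
  11 | 10-1,101-
  12 | 11-0,110-
  14 | -110,1-10,11-0
Essential prime implicants: 0000

1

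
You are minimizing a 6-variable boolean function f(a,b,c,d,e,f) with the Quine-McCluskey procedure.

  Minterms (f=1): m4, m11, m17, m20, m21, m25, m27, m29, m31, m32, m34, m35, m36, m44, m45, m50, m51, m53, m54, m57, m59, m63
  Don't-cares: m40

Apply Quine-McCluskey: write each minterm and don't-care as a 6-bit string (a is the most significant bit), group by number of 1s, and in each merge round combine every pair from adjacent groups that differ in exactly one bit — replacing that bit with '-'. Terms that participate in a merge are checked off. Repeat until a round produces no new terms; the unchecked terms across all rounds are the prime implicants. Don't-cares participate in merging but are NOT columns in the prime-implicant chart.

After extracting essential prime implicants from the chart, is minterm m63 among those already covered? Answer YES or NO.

YES

Round 0: 000100✓ 001011✓ 010001✓ 010100✓ 010101✓ 011001✓ 011011✓ 011101✓ 011111✓ 100000✓ 100010✓ 100011✓ 100100✓ 101000✓ 101100✓ 101101✓ 110010✓ 110011✓ 110101✓ 110110✓ 111001✓ 111011✓ 111111✓
Round 1: -00100 -10101 -11001✓ -11011✓ -11111✓ 0-0100 0-1011 01-001✓ 01-101✓ 010-01✓ 01010- 011-01✓ 011-11✓ 0110-1✓ 0111-1✓ 1-0010✓ 1-0011✓ 10-000✓ 10-100✓ 100-00✓ 1000-0 10001-✓ 101-00✓ 10110- 11-011 110-10 11001-✓ 111-11✓ 1110-1✓
Round 2: -11-11 -110-1 01--01 011--1 1-001- 10--00
PIs = {-00100, -10101, -11-11, -110-1, 0-0100, 0-1011, 01--01, 01010-, 011--1, 1-001-, 10--00, 1000-0, 10110-, 11-011, 110-10}
Coverage chart:
  m4: -00100,0-0100
  m11: 0-1011 ←essential
  m17: 01--01 ←essential
  m20: 0-0100,01010-
  m21: -10101,01--01,01010-
  m25: -110-1,01--01,011--1
  m27: -11-11,-110-1,0-1011,011--1
  m29: 01--01,011--1
  m31: -11-11,011--1
  m32: 10--00,1000-0
  m34: 1-001-,1000-0
  m35: 1-001- ←essential
  m36: -00100,10--00
  m44: 10--00,10110-
  m45: 10110- ←essential
  m50: 1-001-,110-10
  m51: 1-001-,11-011
  m53: -10101 ←essential
  m54: 110-10 ←essential
  m57: -110-1 ←essential
  m59: -11-11,-110-1,11-011
  m63: -11-11 ←essential
Essential: -10101, -11-11, -110-1, 0-1011, 01--01, 1-001-, 10110-, 110-10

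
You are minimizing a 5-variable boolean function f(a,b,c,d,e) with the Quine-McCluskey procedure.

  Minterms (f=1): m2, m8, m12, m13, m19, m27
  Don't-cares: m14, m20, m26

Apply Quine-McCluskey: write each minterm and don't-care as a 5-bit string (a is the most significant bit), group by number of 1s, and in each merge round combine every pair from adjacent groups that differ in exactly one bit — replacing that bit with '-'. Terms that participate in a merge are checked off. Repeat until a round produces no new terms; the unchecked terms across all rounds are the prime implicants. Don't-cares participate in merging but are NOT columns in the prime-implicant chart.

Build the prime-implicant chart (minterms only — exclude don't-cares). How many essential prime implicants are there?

4

size-2^0 implicants → 00010  01000(✓)  01100(✓)  01101(✓)  01110(✓)  10011(✓)  10100  11010(✓)  11011(✓)
size-2^1 implicants → 01-00  011-0  0110-  1-011  1101-
Unchecked terms (primes): 00010, 01-00, 011-0, 0110-, 1-011, 10100, 1101-
Minterm coverage:
  m2 ⊆ 00010 [E]
  m8 ⊆ 01-00 [E]
  m12 ⊆ 01-00,011-0,0110-
  m13 ⊆ 0110- [E]
  m19 ⊆ 1-011 [E]
  m27 ⊆ 1-011,1101-
E = {00010, 01-00, 0110-, 1-011}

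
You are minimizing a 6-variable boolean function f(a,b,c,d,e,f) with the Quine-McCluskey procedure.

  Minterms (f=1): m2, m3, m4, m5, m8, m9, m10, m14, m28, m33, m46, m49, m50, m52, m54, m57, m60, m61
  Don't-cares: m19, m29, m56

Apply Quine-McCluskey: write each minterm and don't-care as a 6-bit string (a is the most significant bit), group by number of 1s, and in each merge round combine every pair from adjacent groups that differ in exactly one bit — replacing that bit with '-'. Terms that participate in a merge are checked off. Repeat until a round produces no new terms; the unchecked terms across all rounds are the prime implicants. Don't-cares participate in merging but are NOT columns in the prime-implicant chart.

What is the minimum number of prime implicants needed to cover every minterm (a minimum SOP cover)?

Round 0: 000010✓ 000011✓ 000100✓ 000101✓ 001000✓ 001001✓ 001010✓ 001110✓ 010011✓ 011100✓ 011101✓ 100001✓ 101110✓ 110001✓ 110010✓ 110100✓ 110110✓ 111000✓ 111001✓ 111100✓ 111101✓
Round 1: -01110 -11100✓ -11101✓ 0-0011 00-010 00001- 00010- 001-10 0010-0 00100- 01110-✓ 1-0001 11-001 11-100 110-10 1101-0 111-00✓ 111-01✓ 11100-✓ 11110-✓
Round 2: -1110- 111-0-
PIs = {-01110, -1110-, 0-0011, 00-010, 00001-, 00010-, 001-10, 0010-0, 00100-, 1-0001, 11-001, 11-100, 110-10, 1101-0, 111-0-}
Coverage chart:
  m2: 00-010,00001-
  m3: 0-0011,00001-
  m4: 00010- ←essential
  m5: 00010- ←essential
  m8: 0010-0,00100-
  m9: 00100- ←essential
  m10: 00-010,001-10,0010-0
  m14: -01110,001-10
  m28: -1110- ←essential
  m33: 1-0001 ←essential
  m46: -01110 ←essential
  m49: 1-0001,11-001
  m50: 110-10 ←essential
  m52: 11-100,1101-0
  m54: 110-10,1101-0
  m57: 11-001,111-0-
  m60: -1110-,11-100,111-0-
  m61: -1110-,111-0-
Essential: -01110, -1110-, 00010-, 00100-, 1-0001, 110-10
Petrick residual → 0-0011, 00-010, 11-001, 11-100
Min cover (10 terms): b'cdef' + bcde' + a'c'd'ef + a'b'd'ef' + a'b'c'de' + a'b'cd'e' + ac'd'e'f + abd'e'f + abde'f' + abc'ef'

10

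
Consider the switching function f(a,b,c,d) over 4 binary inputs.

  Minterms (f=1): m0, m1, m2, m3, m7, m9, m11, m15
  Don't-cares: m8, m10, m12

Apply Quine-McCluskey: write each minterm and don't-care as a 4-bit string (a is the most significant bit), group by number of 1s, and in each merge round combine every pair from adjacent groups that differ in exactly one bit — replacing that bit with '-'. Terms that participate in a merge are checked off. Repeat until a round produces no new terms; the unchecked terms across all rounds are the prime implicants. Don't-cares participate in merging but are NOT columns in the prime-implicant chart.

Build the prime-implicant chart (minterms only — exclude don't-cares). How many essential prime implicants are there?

Round 0: 0000✓ 0001✓ 0010✓ 0011✓ 0111✓ 1000✓ 1001✓ 1010✓ 1011✓ 1100✓ 1111✓
Round 1: -000✓ -001✓ -010✓ -011✓ -111✓ 0-11✓ 00-0✓ 00-1✓ 000-✓ 001-✓ 1-00 1-11✓ 10-0✓ 10-1✓ 100-✓ 101-✓
Round 2: --11 -0-0✓ -0-1✓ -00-✓ -01-✓ 00--✓ 10--✓
Round 3: -0--
PIs = {--11, -0--, 1-00}
Coverage chart:
  m0: -0-- ←essential
  m1: -0-- ←essential
  m2: -0-- ←essential
  m3: --11,-0--
  m7: --11 ←essential
  m9: -0-- ←essential
  m11: --11,-0--
  m15: --11 ←essential
Essential: --11, -0--

2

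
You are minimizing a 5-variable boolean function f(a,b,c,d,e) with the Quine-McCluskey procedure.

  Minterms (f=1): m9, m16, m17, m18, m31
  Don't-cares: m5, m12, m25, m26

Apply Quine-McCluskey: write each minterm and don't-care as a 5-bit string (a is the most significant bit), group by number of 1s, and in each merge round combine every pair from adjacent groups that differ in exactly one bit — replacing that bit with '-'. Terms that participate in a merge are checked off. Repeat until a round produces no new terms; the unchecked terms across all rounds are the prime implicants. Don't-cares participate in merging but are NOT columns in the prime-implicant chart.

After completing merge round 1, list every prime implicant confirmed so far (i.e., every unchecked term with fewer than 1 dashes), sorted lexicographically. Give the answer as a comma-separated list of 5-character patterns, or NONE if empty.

00101, 01100, 11111

[col 0] 00101, 01001*, 01100, 10000*, 10001*, 10010*, 11001*, 11010*, 11111
[col 1] -1001, 1-001, 1-010, 100-0, 1000-
Prime implicants: -1001, 00101, 01100, 1-001, 1-010, 100-0, 1000-, 11111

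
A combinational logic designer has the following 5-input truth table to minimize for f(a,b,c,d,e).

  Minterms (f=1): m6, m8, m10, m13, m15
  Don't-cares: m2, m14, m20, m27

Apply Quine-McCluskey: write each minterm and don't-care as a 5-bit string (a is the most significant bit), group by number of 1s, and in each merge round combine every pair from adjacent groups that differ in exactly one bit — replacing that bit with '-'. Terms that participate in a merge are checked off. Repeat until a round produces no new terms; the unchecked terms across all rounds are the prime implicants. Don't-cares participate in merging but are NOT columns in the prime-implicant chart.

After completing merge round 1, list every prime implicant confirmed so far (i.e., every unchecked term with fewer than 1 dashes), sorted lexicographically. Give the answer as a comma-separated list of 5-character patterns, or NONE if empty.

10100, 11011

size-2^0 implicants → 00010(✓)  00110(✓)  01000(✓)  01010(✓)  01101(✓)  01110(✓)  01111(✓)  10100  11011
size-2^1 implicants → 0-010(✓)  0-110(✓)  00-10(✓)  01-10(✓)  010-0  011-1  0111-
size-2^2 implicants → 0--10
Unchecked terms (primes): 0--10, 010-0, 011-1, 0111-, 10100, 11011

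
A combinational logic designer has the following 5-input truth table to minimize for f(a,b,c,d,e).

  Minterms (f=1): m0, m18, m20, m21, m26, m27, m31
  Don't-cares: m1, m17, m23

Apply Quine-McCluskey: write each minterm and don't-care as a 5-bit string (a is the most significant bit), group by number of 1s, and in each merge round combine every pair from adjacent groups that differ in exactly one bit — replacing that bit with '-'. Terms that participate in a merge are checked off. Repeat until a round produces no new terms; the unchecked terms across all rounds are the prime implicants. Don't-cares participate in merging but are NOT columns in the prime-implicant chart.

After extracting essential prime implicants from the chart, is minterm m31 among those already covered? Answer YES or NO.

NO

Round 0: 00000✓ 00001✓ 10001✓ 10010✓ 10100✓ 10101✓ 10111✓ 11010✓ 11011✓ 11111✓
Round 1: -0001 0000- 1-010 1-111 10-01 101-1 1010- 11-11 1101-
PIs = {-0001, 0000-, 1-010, 1-111, 10-01, 101-1, 1010-, 11-11, 1101-}
Coverage chart:
  m0: 0000- ←essential
  m18: 1-010 ←essential
  m20: 1010- ←essential
  m21: 10-01,101-1,1010-
  m26: 1-010,1101-
  m27: 11-11,1101-
  m31: 1-111,11-11
Essential: 0000-, 1-010, 1010-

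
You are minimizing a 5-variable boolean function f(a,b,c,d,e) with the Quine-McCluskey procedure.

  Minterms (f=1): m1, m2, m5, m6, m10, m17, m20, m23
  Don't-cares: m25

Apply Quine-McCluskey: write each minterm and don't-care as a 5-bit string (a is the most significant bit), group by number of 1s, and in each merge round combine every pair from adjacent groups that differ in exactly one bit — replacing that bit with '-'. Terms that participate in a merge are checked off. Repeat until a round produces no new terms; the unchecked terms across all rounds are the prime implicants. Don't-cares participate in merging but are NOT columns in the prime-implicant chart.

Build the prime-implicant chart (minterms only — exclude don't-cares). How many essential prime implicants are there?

5

Round 0: 00001✓ 00010✓ 00101✓ 00110✓ 01010✓ 10001✓ 10100 10111 11001✓
Round 1: -0001 0-010 00-01 00-10 1-001
PIs = {-0001, 0-010, 00-01, 00-10, 1-001, 10100, 10111}
Coverage chart:
  m1: -0001,00-01
  m2: 0-010,00-10
  m5: 00-01 ←essential
  m6: 00-10 ←essential
  m10: 0-010 ←essential
  m17: -0001,1-001
  m20: 10100 ←essential
  m23: 10111 ←essential
Essential: 0-010, 00-01, 00-10, 10100, 10111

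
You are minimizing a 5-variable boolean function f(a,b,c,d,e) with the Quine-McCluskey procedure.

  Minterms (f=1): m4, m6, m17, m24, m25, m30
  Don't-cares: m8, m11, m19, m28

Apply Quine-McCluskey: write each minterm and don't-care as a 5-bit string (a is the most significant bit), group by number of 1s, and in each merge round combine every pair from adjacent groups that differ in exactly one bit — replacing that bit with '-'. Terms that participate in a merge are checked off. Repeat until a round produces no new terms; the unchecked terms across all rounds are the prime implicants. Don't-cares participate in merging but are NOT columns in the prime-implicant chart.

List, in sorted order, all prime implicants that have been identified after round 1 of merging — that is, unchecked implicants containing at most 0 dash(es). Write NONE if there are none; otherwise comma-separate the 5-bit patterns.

01011

Round 0: 00100✓ 00110✓ 01000✓ 01011 10001✓ 10011✓ 11000✓ 11001✓ 11100✓ 11110✓
Round 1: -1000 001-0 1-001 100-1 11-00 1100- 111-0
PIs = {-1000, 001-0, 01011, 1-001, 100-1, 11-00, 1100-, 111-0}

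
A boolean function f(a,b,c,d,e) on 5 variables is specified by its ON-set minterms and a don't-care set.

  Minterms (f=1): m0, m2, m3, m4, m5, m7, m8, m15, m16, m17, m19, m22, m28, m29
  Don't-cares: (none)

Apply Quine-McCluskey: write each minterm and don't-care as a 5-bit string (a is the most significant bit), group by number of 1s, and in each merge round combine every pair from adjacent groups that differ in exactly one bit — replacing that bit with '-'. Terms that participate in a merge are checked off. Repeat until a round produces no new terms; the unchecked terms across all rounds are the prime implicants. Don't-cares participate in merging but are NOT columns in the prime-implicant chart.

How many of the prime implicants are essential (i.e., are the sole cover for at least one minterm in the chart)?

[col 0] 00000*, 00010*, 00011*, 00100*, 00101*, 00111*, 01000*, 01111*, 10000*, 10001*, 10011*, 10110, 11100*, 11101*
[col 1] -0000, -0011, 0-000, 0-111, 00-00, 00-11, 000-0, 0001-, 001-1, 0010-, 100-1, 1000-, 1110-
Prime implicants: -0000, -0011, 0-000, 0-111, 00-00, 00-11, 000-0, 0001-, 001-1, 0010-, 100-1, 1000-, 10110, 1110-
PI chart (minterm → PIs covering it):
  0 | -0000,0-000,00-00,000-0
  2 | 000-0,0001-
  3 | -0011,00-11,0001-
  4 | 00-00,0010-
  5 | 001-1,0010-
  7 | 0-111,00-11,001-1
  8 | 0-000  (sole → essential)
  15 | 0-111  (sole → essential)
  16 | -0000,1000-
  17 | 100-1,1000-
  19 | -0011,100-1
  22 | 10110  (sole → essential)
  28 | 1110-  (sole → essential)
  29 | 1110-  (sole → essential)
Essential prime implicants: 0-000, 0-111, 10110, 1110-

4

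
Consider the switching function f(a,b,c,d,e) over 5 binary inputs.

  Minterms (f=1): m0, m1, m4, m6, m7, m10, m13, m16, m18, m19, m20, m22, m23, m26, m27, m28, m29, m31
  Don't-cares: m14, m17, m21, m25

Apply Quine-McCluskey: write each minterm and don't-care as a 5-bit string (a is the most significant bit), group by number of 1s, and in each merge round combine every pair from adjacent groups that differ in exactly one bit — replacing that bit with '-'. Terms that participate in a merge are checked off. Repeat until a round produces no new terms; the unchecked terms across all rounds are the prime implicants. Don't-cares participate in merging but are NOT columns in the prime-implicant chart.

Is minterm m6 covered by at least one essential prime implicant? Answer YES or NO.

size-2^0 implicants → 00000(✓)  00001(✓)  00100(✓)  00110(✓)  00111(✓)  01010(✓)  01101(✓)  01110(✓)  10000(✓)  10001(✓)  10010(✓)  10011(✓)  10100(✓)  10101(✓)  10110(✓)  10111(✓)  11001(✓)  11010(✓)  11011(✓)  11100(✓)  11101(✓)  11111(✓)
size-2^1 implicants → -0000(✓)  -0001(✓)  -0100(✓)  -0110(✓)  -0111(✓)  -1010  -1101  0-110  00-00(✓)  0000-(✓)  001-0(✓)  0011-(✓)  01-10  1-001(✓)  1-010(✓)  1-011(✓)  1-100(✓)  1-101(✓)  1-111(✓)  10-00(✓)  10-01(✓)  10-10(✓)  10-11(✓)  100-0(✓)  100-1(✓)  1000-(✓)  1001-(✓)  101-0(✓)  101-1(✓)  1010-(✓)  1011-(✓)  11-01(✓)  11-11(✓)  110-1(✓)  1101-(✓)  111-1(✓)  1110-(✓)
size-2^2 implicants → -0-00  -000-  -01-0  -011-  1--01(✓)  1--11(✓)  1-0-1(✓)  1-01-  1-1-1(✓)  1-10-  10--0(✓)  10--1(✓)  10-0-(✓)  10-1-(✓)  100--(✓)  101--(✓)  11--1(✓)
size-2^3 implicants → 1---1  10---
Unchecked terms (primes): -0-00, -000-, -01-0, -011-, -1010, -1101, 0-110, 01-10, 1---1, 1-01-, 1-10-, 10---
Minterm coverage:
  m0 ⊆ -0-00,-000-
  m1 ⊆ -000- [E]
  m4 ⊆ -0-00,-01-0
  m6 ⊆ -01-0,-011-,0-110
  m7 ⊆ -011- [E]
  m10 ⊆ -1010,01-10
  m13 ⊆ -1101 [E]
  m16 ⊆ -0-00,-000-,10---
  m18 ⊆ 1-01-,10---
  m19 ⊆ 1---1,1-01-,10---
  m20 ⊆ -0-00,-01-0,1-10-,10---
  m22 ⊆ -01-0,-011-,10---
  m23 ⊆ -011-,1---1,10---
  m26 ⊆ -1010,1-01-
  m27 ⊆ 1---1,1-01-
  m28 ⊆ 1-10- [E]
  m29 ⊆ -1101,1---1,1-10-
  m31 ⊆ 1---1 [E]
E = {-000-, -011-, -1101, 1---1, 1-10-}

YES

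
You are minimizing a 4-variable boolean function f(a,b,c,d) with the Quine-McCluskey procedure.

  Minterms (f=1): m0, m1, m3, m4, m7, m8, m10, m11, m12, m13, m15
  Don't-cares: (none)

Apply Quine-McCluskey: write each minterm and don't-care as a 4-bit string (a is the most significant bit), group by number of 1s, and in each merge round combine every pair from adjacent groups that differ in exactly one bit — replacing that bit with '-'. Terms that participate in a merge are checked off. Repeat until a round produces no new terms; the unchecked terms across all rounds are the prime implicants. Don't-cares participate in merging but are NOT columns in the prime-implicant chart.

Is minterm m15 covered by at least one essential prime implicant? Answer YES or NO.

Round 0: 0000✓ 0001✓ 0011✓ 0100✓ 0111✓ 1000✓ 1010✓ 1011✓ 1100✓ 1101✓ 1111✓
Round 1: -000✓ -011✓ -100✓ -111✓ 0-00✓ 0-11✓ 00-1 000- 1-00✓ 1-11✓ 10-0 101- 11-1 110-
Round 2: --00 --11
PIs = {--00, --11, 00-1, 000-, 10-0, 101-, 11-1, 110-}
Coverage chart:
  m0: --00,000-
  m1: 00-1,000-
  m3: --11,00-1
  m4: --00 ←essential
  m7: --11 ←essential
  m8: --00,10-0
  m10: 10-0,101-
  m11: --11,101-
  m12: --00,110-
  m13: 11-1,110-
  m15: --11,11-1
Essential: --00, --11

YES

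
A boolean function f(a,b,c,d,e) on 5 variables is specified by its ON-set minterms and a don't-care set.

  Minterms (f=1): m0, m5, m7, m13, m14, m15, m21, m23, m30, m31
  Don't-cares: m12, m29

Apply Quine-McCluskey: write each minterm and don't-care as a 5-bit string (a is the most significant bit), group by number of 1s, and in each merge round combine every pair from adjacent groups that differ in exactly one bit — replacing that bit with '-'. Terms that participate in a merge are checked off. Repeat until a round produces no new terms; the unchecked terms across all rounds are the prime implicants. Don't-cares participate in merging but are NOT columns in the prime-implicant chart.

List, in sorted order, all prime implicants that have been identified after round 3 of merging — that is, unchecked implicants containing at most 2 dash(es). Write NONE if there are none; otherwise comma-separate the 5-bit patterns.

-111-, 00000, 011--

[col 0] 00000, 00101*, 00111*, 01100*, 01101*, 01110*, 01111*, 10101*, 10111*, 11101*, 11110*, 11111*
[col 1] -0101*, -0111*, -1101*, -1110*, -1111*, 0-101*, 0-111*, 001-1*, 011-0*, 011-1*, 0110-*, 0111-*, 1-101*, 1-111*, 101-1*, 111-1*, 1111-*
[col 2] --101*, --111*, -01-1*, -11-1*, -111-, 0-1-1*, 011--, 1-1-1*
[col 3] --1-1
Prime implicants: --1-1, -111-, 00000, 011--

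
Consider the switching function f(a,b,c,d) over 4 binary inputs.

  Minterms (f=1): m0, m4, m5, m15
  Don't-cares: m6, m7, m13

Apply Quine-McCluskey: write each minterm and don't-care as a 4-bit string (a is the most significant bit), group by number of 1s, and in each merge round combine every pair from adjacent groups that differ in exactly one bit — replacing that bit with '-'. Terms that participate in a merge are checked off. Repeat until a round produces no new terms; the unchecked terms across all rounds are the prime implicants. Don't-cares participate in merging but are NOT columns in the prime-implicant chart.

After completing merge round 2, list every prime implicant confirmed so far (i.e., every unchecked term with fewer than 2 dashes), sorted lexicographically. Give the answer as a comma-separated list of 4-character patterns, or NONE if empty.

size-2^0 implicants → 0000(✓)  0100(✓)  0101(✓)  0110(✓)  0111(✓)  1101(✓)  1111(✓)
size-2^1 implicants → -101(✓)  -111(✓)  0-00  01-0(✓)  01-1(✓)  010-(✓)  011-(✓)  11-1(✓)
size-2^2 implicants → -1-1  01--
Unchecked terms (primes): -1-1, 0-00, 01--

0-00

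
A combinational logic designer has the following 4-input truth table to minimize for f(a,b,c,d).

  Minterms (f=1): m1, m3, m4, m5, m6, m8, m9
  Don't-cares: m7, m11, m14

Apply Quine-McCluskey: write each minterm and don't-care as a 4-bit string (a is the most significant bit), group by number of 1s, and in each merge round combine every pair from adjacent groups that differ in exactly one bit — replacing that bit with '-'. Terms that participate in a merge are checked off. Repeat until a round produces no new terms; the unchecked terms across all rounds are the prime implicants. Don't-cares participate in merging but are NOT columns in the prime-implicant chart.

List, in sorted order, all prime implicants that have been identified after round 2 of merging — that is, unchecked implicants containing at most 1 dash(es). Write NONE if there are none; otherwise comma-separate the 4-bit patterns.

size-2^0 implicants → 0001(✓)  0011(✓)  0100(✓)  0101(✓)  0110(✓)  0111(✓)  1000(✓)  1001(✓)  1011(✓)  1110(✓)
size-2^1 implicants → -001(✓)  -011(✓)  -110  0-01(✓)  0-11(✓)  00-1(✓)  01-0(✓)  01-1(✓)  010-(✓)  011-(✓)  10-1(✓)  100-
size-2^2 implicants → -0-1  0--1  01--
Unchecked terms (primes): -0-1, -110, 0--1, 01--, 100-

-110, 100-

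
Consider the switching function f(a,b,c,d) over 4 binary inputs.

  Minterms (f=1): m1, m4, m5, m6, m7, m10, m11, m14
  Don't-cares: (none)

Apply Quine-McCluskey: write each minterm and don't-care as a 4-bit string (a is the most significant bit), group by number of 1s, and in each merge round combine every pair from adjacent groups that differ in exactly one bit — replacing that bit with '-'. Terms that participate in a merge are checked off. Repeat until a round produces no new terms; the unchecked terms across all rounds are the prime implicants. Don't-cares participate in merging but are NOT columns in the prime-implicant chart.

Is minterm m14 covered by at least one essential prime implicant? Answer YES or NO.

NO

size-2^0 implicants → 0001(✓)  0100(✓)  0101(✓)  0110(✓)  0111(✓)  1010(✓)  1011(✓)  1110(✓)
size-2^1 implicants → -110  0-01  01-0(✓)  01-1(✓)  010-(✓)  011-(✓)  1-10  101-
size-2^2 implicants → 01--
Unchecked terms (primes): -110, 0-01, 01--, 1-10, 101-
Minterm coverage:
  m1 ⊆ 0-01 [E]
  m4 ⊆ 01-- [E]
  m5 ⊆ 0-01,01--
  m6 ⊆ -110,01--
  m7 ⊆ 01-- [E]
  m10 ⊆ 1-10,101-
  m11 ⊆ 101- [E]
  m14 ⊆ -110,1-10
E = {0-01, 01--, 101-}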